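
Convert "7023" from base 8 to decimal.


Input: "7023" in base 8
Positional expansion:
  Digit '7' (value 7) x 8^3 = 3584
  Digit '0' (value 0) x 8^2 = 0
  Digit '2' (value 2) x 8^1 = 16
  Digit '3' (value 3) x 8^0 = 3
Sum = 3603

3603


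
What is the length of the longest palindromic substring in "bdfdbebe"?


Input: "bdfdbebe"
Checking substrings for palindromes:
  [0:5] "bdfdb" (len 5) => palindrome
  [1:4] "dfd" (len 3) => palindrome
  [4:7] "beb" (len 3) => palindrome
  [5:8] "ebe" (len 3) => palindrome
Longest palindromic substring: "bdfdb" with length 5

5


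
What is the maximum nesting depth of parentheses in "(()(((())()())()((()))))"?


Input: "(()(((())()())()((()))))"
Tracking depth:
  Position 0 '(': depth becomes 1
  Position 1 '(': depth becomes 2
  Position 2 ')': depth becomes 1
  Position 3 '(': depth becomes 2
  Position 4 '(': depth becomes 3
  Position 5 '(': depth becomes 4
  Position 6 '(': depth becomes 5
  Position 7 ')': depth becomes 4
  Position 8 ')': depth becomes 3
  Position 9 '(': depth becomes 4
  Position 10 ')': depth becomes 3
  Position 11 '(': depth becomes 4
  Position 12 ')': depth becomes 3
  Position 13 ')': depth becomes 2
  Position 14 '(': depth becomes 3
  Position 15 ')': depth becomes 2
  Position 16 '(': depth becomes 3
  Position 17 '(': depth becomes 4
  Position 18 '(': depth becomes 5
  Position 19 ')': depth becomes 4
  Position 20 ')': depth becomes 3
  Position 21 ')': depth becomes 2
  Position 22 ')': depth becomes 1
  Position 23 ')': depth becomes 0
Maximum depth reached: 5

5


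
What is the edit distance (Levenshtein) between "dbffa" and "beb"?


Computing edit distance: "dbffa" -> "beb"
DP table:
           b    e    b
      0    1    2    3
  d   1    1    2    3
  b   2    1    2    2
  f   3    2    2    3
  f   4    3    3    3
  a   5    4    4    4
Edit distance = dp[5][3] = 4

4


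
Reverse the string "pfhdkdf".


Input: pfhdkdf
Reading characters right to left:
  Position 6: 'f'
  Position 5: 'd'
  Position 4: 'k'
  Position 3: 'd'
  Position 2: 'h'
  Position 1: 'f'
  Position 0: 'p'
Reversed: fdkdhfp

fdkdhfp


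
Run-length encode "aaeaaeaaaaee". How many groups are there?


Input: aaeaaeaaaaee
Scanning for consecutive runs:
  Group 1: 'a' x 2 (positions 0-1)
  Group 2: 'e' x 1 (positions 2-2)
  Group 3: 'a' x 2 (positions 3-4)
  Group 4: 'e' x 1 (positions 5-5)
  Group 5: 'a' x 4 (positions 6-9)
  Group 6: 'e' x 2 (positions 10-11)
Total groups: 6

6


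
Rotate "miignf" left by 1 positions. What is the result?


Input: "miignf", rotate left by 1
First 1 characters: "m"
Remaining characters: "iignf"
Concatenate remaining + first: "iignf" + "m" = "iignfm"

iignfm


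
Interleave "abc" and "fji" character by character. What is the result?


Interleaving "abc" and "fji":
  Position 0: 'a' from first, 'f' from second => "af"
  Position 1: 'b' from first, 'j' from second => "bj"
  Position 2: 'c' from first, 'i' from second => "ci"
Result: afbjci

afbjci


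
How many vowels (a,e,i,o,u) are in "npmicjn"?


Input: npmicjn
Checking each character:
  'n' at position 0: consonant
  'p' at position 1: consonant
  'm' at position 2: consonant
  'i' at position 3: vowel (running total: 1)
  'c' at position 4: consonant
  'j' at position 5: consonant
  'n' at position 6: consonant
Total vowels: 1

1


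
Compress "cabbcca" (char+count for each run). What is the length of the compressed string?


Input: cabbcca
Runs:
  'c' x 1 => "c1"
  'a' x 1 => "a1"
  'b' x 2 => "b2"
  'c' x 2 => "c2"
  'a' x 1 => "a1"
Compressed: "c1a1b2c2a1"
Compressed length: 10

10


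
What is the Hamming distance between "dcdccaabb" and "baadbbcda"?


Comparing "dcdccaabb" and "baadbbcda" position by position:
  Position 0: 'd' vs 'b' => differ
  Position 1: 'c' vs 'a' => differ
  Position 2: 'd' vs 'a' => differ
  Position 3: 'c' vs 'd' => differ
  Position 4: 'c' vs 'b' => differ
  Position 5: 'a' vs 'b' => differ
  Position 6: 'a' vs 'c' => differ
  Position 7: 'b' vs 'd' => differ
  Position 8: 'b' vs 'a' => differ
Total differences (Hamming distance): 9

9


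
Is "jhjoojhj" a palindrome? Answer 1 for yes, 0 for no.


Input: jhjoojhj
Reversed: jhjoojhj
  Compare pos 0 ('j') with pos 7 ('j'): match
  Compare pos 1 ('h') with pos 6 ('h'): match
  Compare pos 2 ('j') with pos 5 ('j'): match
  Compare pos 3 ('o') with pos 4 ('o'): match
Result: palindrome

1


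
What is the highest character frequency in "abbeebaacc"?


Input: abbeebaacc
Character counts:
  'a': 3
  'b': 3
  'c': 2
  'e': 2
Maximum frequency: 3

3


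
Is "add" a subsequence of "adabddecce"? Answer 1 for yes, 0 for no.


Check if "add" is a subsequence of "adabddecce"
Greedy scan:
  Position 0 ('a'): matches sub[0] = 'a'
  Position 1 ('d'): matches sub[1] = 'd'
  Position 2 ('a'): no match needed
  Position 3 ('b'): no match needed
  Position 4 ('d'): matches sub[2] = 'd'
  Position 5 ('d'): no match needed
  Position 6 ('e'): no match needed
  Position 7 ('c'): no match needed
  Position 8 ('c'): no match needed
  Position 9 ('e'): no match needed
All 3 characters matched => is a subsequence

1


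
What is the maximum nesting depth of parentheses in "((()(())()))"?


Input: "((()(())()))"
Tracking depth:
  Position 0 '(': depth becomes 1
  Position 1 '(': depth becomes 2
  Position 2 '(': depth becomes 3
  Position 3 ')': depth becomes 2
  Position 4 '(': depth becomes 3
  Position 5 '(': depth becomes 4
  Position 6 ')': depth becomes 3
  Position 7 ')': depth becomes 2
  Position 8 '(': depth becomes 3
  Position 9 ')': depth becomes 2
  Position 10 ')': depth becomes 1
  Position 11 ')': depth becomes 0
Maximum depth reached: 4

4


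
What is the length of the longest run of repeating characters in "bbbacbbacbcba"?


Input: "bbbacbbacbcba"
Scanning for longest run:
  Position 1 ('b'): continues run of 'b', length=2
  Position 2 ('b'): continues run of 'b', length=3
  Position 3 ('a'): new char, reset run to 1
  Position 4 ('c'): new char, reset run to 1
  Position 5 ('b'): new char, reset run to 1
  Position 6 ('b'): continues run of 'b', length=2
  Position 7 ('a'): new char, reset run to 1
  Position 8 ('c'): new char, reset run to 1
  Position 9 ('b'): new char, reset run to 1
  Position 10 ('c'): new char, reset run to 1
  Position 11 ('b'): new char, reset run to 1
  Position 12 ('a'): new char, reset run to 1
Longest run: 'b' with length 3

3


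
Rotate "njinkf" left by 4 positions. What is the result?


Input: "njinkf", rotate left by 4
First 4 characters: "njin"
Remaining characters: "kf"
Concatenate remaining + first: "kf" + "njin" = "kfnjin"

kfnjin


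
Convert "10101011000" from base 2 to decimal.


Input: "10101011000" in base 2
Positional expansion:
  Digit '1' (value 1) x 2^10 = 1024
  Digit '0' (value 0) x 2^9 = 0
  Digit '1' (value 1) x 2^8 = 256
  Digit '0' (value 0) x 2^7 = 0
  Digit '1' (value 1) x 2^6 = 64
  Digit '0' (value 0) x 2^5 = 0
  Digit '1' (value 1) x 2^4 = 16
  Digit '1' (value 1) x 2^3 = 8
  Digit '0' (value 0) x 2^2 = 0
  Digit '0' (value 0) x 2^1 = 0
  Digit '0' (value 0) x 2^0 = 0
Sum = 1368

1368


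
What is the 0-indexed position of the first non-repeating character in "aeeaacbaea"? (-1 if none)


Input: aeeaacbaea
Character frequencies:
  'a': 5
  'b': 1
  'c': 1
  'e': 3
Scanning left to right for freq == 1:
  Position 0 ('a'): freq=5, skip
  Position 1 ('e'): freq=3, skip
  Position 2 ('e'): freq=3, skip
  Position 3 ('a'): freq=5, skip
  Position 4 ('a'): freq=5, skip
  Position 5 ('c'): unique! => answer = 5

5


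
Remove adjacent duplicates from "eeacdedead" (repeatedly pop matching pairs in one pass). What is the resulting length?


Input: eeacdedead
Stack-based adjacent duplicate removal:
  Read 'e': push. Stack: e
  Read 'e': matches stack top 'e' => pop. Stack: (empty)
  Read 'a': push. Stack: a
  Read 'c': push. Stack: ac
  Read 'd': push. Stack: acd
  Read 'e': push. Stack: acde
  Read 'd': push. Stack: acded
  Read 'e': push. Stack: acdede
  Read 'a': push. Stack: acdedea
  Read 'd': push. Stack: acdedead
Final stack: "acdedead" (length 8)

8


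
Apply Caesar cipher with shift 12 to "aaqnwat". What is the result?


Caesar cipher: shift "aaqnwat" by 12
  'a' (pos 0) + 12 = pos 12 = 'm'
  'a' (pos 0) + 12 = pos 12 = 'm'
  'q' (pos 16) + 12 = pos 2 = 'c'
  'n' (pos 13) + 12 = pos 25 = 'z'
  'w' (pos 22) + 12 = pos 8 = 'i'
  'a' (pos 0) + 12 = pos 12 = 'm'
  't' (pos 19) + 12 = pos 5 = 'f'
Result: mmczimf

mmczimf


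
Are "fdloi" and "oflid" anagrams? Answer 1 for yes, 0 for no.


Strings: "fdloi", "oflid"
Sorted first:  dfilo
Sorted second: dfilo
Sorted forms match => anagrams

1


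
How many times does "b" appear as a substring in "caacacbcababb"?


Searching for "b" in "caacacbcababb"
Scanning each position:
  Position 0: "c" => no
  Position 1: "a" => no
  Position 2: "a" => no
  Position 3: "c" => no
  Position 4: "a" => no
  Position 5: "c" => no
  Position 6: "b" => MATCH
  Position 7: "c" => no
  Position 8: "a" => no
  Position 9: "b" => MATCH
  Position 10: "a" => no
  Position 11: "b" => MATCH
  Position 12: "b" => MATCH
Total occurrences: 4

4


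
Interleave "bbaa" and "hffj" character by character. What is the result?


Interleaving "bbaa" and "hffj":
  Position 0: 'b' from first, 'h' from second => "bh"
  Position 1: 'b' from first, 'f' from second => "bf"
  Position 2: 'a' from first, 'f' from second => "af"
  Position 3: 'a' from first, 'j' from second => "aj"
Result: bhbfafaj

bhbfafaj


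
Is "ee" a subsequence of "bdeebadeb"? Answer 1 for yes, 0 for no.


Check if "ee" is a subsequence of "bdeebadeb"
Greedy scan:
  Position 0 ('b'): no match needed
  Position 1 ('d'): no match needed
  Position 2 ('e'): matches sub[0] = 'e'
  Position 3 ('e'): matches sub[1] = 'e'
  Position 4 ('b'): no match needed
  Position 5 ('a'): no match needed
  Position 6 ('d'): no match needed
  Position 7 ('e'): no match needed
  Position 8 ('b'): no match needed
All 2 characters matched => is a subsequence

1


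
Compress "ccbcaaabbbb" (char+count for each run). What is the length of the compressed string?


Input: ccbcaaabbbb
Runs:
  'c' x 2 => "c2"
  'b' x 1 => "b1"
  'c' x 1 => "c1"
  'a' x 3 => "a3"
  'b' x 4 => "b4"
Compressed: "c2b1c1a3b4"
Compressed length: 10

10


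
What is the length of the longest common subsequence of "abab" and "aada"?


LCS of "abab" and "aada"
DP table:
           a    a    d    a
      0    0    0    0    0
  a   0    1    1    1    1
  b   0    1    1    1    1
  a   0    1    2    2    2
  b   0    1    2    2    2
LCS length = dp[4][4] = 2

2


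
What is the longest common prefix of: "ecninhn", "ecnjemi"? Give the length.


Words: ecninhn, ecnjemi
  Position 0: all 'e' => match
  Position 1: all 'c' => match
  Position 2: all 'n' => match
  Position 3: ('i', 'j') => mismatch, stop
LCP = "ecn" (length 3)

3


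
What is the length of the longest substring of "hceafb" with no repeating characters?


Input: "hceafb"
Sliding window (track last position of each char):
  Position 0 ('h'): window [0,0] length 1 -- new best
  Position 1 ('c'): window [0,1] length 2 -- new best
  Position 2 ('e'): window [0,2] length 3 -- new best
  Position 3 ('a'): window [0,3] length 4 -- new best
  Position 4 ('f'): window [0,4] length 5 -- new best
  Position 5 ('b'): window [0,5] length 6 -- new best
Longest substring with no repeats: "hceafb" with length 6

6


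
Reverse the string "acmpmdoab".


Input: acmpmdoab
Reading characters right to left:
  Position 8: 'b'
  Position 7: 'a'
  Position 6: 'o'
  Position 5: 'd'
  Position 4: 'm'
  Position 3: 'p'
  Position 2: 'm'
  Position 1: 'c'
  Position 0: 'a'
Reversed: baodmpmca

baodmpmca


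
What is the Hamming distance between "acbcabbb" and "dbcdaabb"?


Comparing "acbcabbb" and "dbcdaabb" position by position:
  Position 0: 'a' vs 'd' => differ
  Position 1: 'c' vs 'b' => differ
  Position 2: 'b' vs 'c' => differ
  Position 3: 'c' vs 'd' => differ
  Position 4: 'a' vs 'a' => same
  Position 5: 'b' vs 'a' => differ
  Position 6: 'b' vs 'b' => same
  Position 7: 'b' vs 'b' => same
Total differences (Hamming distance): 5

5


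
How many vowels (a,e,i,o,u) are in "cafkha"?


Input: cafkha
Checking each character:
  'c' at position 0: consonant
  'a' at position 1: vowel (running total: 1)
  'f' at position 2: consonant
  'k' at position 3: consonant
  'h' at position 4: consonant
  'a' at position 5: vowel (running total: 2)
Total vowels: 2

2


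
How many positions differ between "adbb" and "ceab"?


Comparing "adbb" and "ceab" position by position:
  Position 0: 'a' vs 'c' => DIFFER
  Position 1: 'd' vs 'e' => DIFFER
  Position 2: 'b' vs 'a' => DIFFER
  Position 3: 'b' vs 'b' => same
Positions that differ: 3

3


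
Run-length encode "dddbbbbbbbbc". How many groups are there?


Input: dddbbbbbbbbc
Scanning for consecutive runs:
  Group 1: 'd' x 3 (positions 0-2)
  Group 2: 'b' x 8 (positions 3-10)
  Group 3: 'c' x 1 (positions 11-11)
Total groups: 3

3


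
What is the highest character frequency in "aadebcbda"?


Input: aadebcbda
Character counts:
  'a': 3
  'b': 2
  'c': 1
  'd': 2
  'e': 1
Maximum frequency: 3

3


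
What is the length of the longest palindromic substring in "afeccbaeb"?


Input: "afeccbaeb"
Checking substrings for palindromes:
  [3:5] "cc" (len 2) => palindrome
Longest palindromic substring: "cc" with length 2

2


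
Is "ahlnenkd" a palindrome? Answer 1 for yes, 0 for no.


Input: ahlnenkd
Reversed: dknenlha
  Compare pos 0 ('a') with pos 7 ('d'): MISMATCH
  Compare pos 1 ('h') with pos 6 ('k'): MISMATCH
  Compare pos 2 ('l') with pos 5 ('n'): MISMATCH
  Compare pos 3 ('n') with pos 4 ('e'): MISMATCH
Result: not a palindrome

0


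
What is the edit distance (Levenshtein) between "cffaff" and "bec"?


Computing edit distance: "cffaff" -> "bec"
DP table:
           b    e    c
      0    1    2    3
  c   1    1    2    2
  f   2    2    2    3
  f   3    3    3    3
  a   4    4    4    4
  f   5    5    5    5
  f   6    6    6    6
Edit distance = dp[6][3] = 6

6


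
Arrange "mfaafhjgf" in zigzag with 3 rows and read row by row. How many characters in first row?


Zigzag "mfaafhjgf" into 3 rows:
Placing characters:
  'm' => row 0
  'f' => row 1
  'a' => row 2
  'a' => row 1
  'f' => row 0
  'h' => row 1
  'j' => row 2
  'g' => row 1
  'f' => row 0
Rows:
  Row 0: "mff"
  Row 1: "fahg"
  Row 2: "aj"
First row length: 3

3


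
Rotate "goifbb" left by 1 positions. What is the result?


Input: "goifbb", rotate left by 1
First 1 characters: "g"
Remaining characters: "oifbb"
Concatenate remaining + first: "oifbb" + "g" = "oifbbg"

oifbbg


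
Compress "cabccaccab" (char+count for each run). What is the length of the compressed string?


Input: cabccaccab
Runs:
  'c' x 1 => "c1"
  'a' x 1 => "a1"
  'b' x 1 => "b1"
  'c' x 2 => "c2"
  'a' x 1 => "a1"
  'c' x 2 => "c2"
  'a' x 1 => "a1"
  'b' x 1 => "b1"
Compressed: "c1a1b1c2a1c2a1b1"
Compressed length: 16

16


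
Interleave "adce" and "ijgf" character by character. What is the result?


Interleaving "adce" and "ijgf":
  Position 0: 'a' from first, 'i' from second => "ai"
  Position 1: 'd' from first, 'j' from second => "dj"
  Position 2: 'c' from first, 'g' from second => "cg"
  Position 3: 'e' from first, 'f' from second => "ef"
Result: aidjcgef

aidjcgef


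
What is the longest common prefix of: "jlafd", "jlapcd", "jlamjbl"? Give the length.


Words: jlafd, jlapcd, jlamjbl
  Position 0: all 'j' => match
  Position 1: all 'l' => match
  Position 2: all 'a' => match
  Position 3: ('f', 'p', 'm') => mismatch, stop
LCP = "jla" (length 3)

3


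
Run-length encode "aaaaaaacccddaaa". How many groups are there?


Input: aaaaaaacccddaaa
Scanning for consecutive runs:
  Group 1: 'a' x 7 (positions 0-6)
  Group 2: 'c' x 3 (positions 7-9)
  Group 3: 'd' x 2 (positions 10-11)
  Group 4: 'a' x 3 (positions 12-14)
Total groups: 4

4


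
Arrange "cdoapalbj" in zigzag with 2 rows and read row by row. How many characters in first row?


Zigzag "cdoapalbj" into 2 rows:
Placing characters:
  'c' => row 0
  'd' => row 1
  'o' => row 0
  'a' => row 1
  'p' => row 0
  'a' => row 1
  'l' => row 0
  'b' => row 1
  'j' => row 0
Rows:
  Row 0: "coplj"
  Row 1: "daab"
First row length: 5

5


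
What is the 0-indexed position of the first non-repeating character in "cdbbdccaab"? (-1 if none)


Input: cdbbdccaab
Character frequencies:
  'a': 2
  'b': 3
  'c': 3
  'd': 2
Scanning left to right for freq == 1:
  Position 0 ('c'): freq=3, skip
  Position 1 ('d'): freq=2, skip
  Position 2 ('b'): freq=3, skip
  Position 3 ('b'): freq=3, skip
  Position 4 ('d'): freq=2, skip
  Position 5 ('c'): freq=3, skip
  Position 6 ('c'): freq=3, skip
  Position 7 ('a'): freq=2, skip
  Position 8 ('a'): freq=2, skip
  Position 9 ('b'): freq=3, skip
  No unique character found => answer = -1

-1


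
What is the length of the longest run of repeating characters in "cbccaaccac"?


Input: "cbccaaccac"
Scanning for longest run:
  Position 1 ('b'): new char, reset run to 1
  Position 2 ('c'): new char, reset run to 1
  Position 3 ('c'): continues run of 'c', length=2
  Position 4 ('a'): new char, reset run to 1
  Position 5 ('a'): continues run of 'a', length=2
  Position 6 ('c'): new char, reset run to 1
  Position 7 ('c'): continues run of 'c', length=2
  Position 8 ('a'): new char, reset run to 1
  Position 9 ('c'): new char, reset run to 1
Longest run: 'c' with length 2

2


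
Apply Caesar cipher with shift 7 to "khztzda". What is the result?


Caesar cipher: shift "khztzda" by 7
  'k' (pos 10) + 7 = pos 17 = 'r'
  'h' (pos 7) + 7 = pos 14 = 'o'
  'z' (pos 25) + 7 = pos 6 = 'g'
  't' (pos 19) + 7 = pos 0 = 'a'
  'z' (pos 25) + 7 = pos 6 = 'g'
  'd' (pos 3) + 7 = pos 10 = 'k'
  'a' (pos 0) + 7 = pos 7 = 'h'
Result: rogagkh

rogagkh


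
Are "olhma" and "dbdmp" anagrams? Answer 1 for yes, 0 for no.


Strings: "olhma", "dbdmp"
Sorted first:  ahlmo
Sorted second: bddmp
Differ at position 0: 'a' vs 'b' => not anagrams

0


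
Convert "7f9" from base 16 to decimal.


Input: "7f9" in base 16
Positional expansion:
  Digit '7' (value 7) x 16^2 = 1792
  Digit 'f' (value 15) x 16^1 = 240
  Digit '9' (value 9) x 16^0 = 9
Sum = 2041

2041


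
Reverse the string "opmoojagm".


Input: opmoojagm
Reading characters right to left:
  Position 8: 'm'
  Position 7: 'g'
  Position 6: 'a'
  Position 5: 'j'
  Position 4: 'o'
  Position 3: 'o'
  Position 2: 'm'
  Position 1: 'p'
  Position 0: 'o'
Reversed: mgajoompo

mgajoompo


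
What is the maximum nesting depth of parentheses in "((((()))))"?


Input: "((((()))))"
Tracking depth:
  Position 0 '(': depth becomes 1
  Position 1 '(': depth becomes 2
  Position 2 '(': depth becomes 3
  Position 3 '(': depth becomes 4
  Position 4 '(': depth becomes 5
  Position 5 ')': depth becomes 4
  Position 6 ')': depth becomes 3
  Position 7 ')': depth becomes 2
  Position 8 ')': depth becomes 1
  Position 9 ')': depth becomes 0
Maximum depth reached: 5

5


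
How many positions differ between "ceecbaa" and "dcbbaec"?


Comparing "ceecbaa" and "dcbbaec" position by position:
  Position 0: 'c' vs 'd' => DIFFER
  Position 1: 'e' vs 'c' => DIFFER
  Position 2: 'e' vs 'b' => DIFFER
  Position 3: 'c' vs 'b' => DIFFER
  Position 4: 'b' vs 'a' => DIFFER
  Position 5: 'a' vs 'e' => DIFFER
  Position 6: 'a' vs 'c' => DIFFER
Positions that differ: 7

7


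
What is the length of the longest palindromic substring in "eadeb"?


Input: "eadeb"
Checking substrings for palindromes:
  No multi-char palindromic substrings found
Longest palindromic substring: "e" with length 1

1


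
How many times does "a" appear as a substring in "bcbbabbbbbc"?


Searching for "a" in "bcbbabbbbbc"
Scanning each position:
  Position 0: "b" => no
  Position 1: "c" => no
  Position 2: "b" => no
  Position 3: "b" => no
  Position 4: "a" => MATCH
  Position 5: "b" => no
  Position 6: "b" => no
  Position 7: "b" => no
  Position 8: "b" => no
  Position 9: "b" => no
  Position 10: "c" => no
Total occurrences: 1

1


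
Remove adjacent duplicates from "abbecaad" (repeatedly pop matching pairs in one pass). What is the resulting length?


Input: abbecaad
Stack-based adjacent duplicate removal:
  Read 'a': push. Stack: a
  Read 'b': push. Stack: ab
  Read 'b': matches stack top 'b' => pop. Stack: a
  Read 'e': push. Stack: ae
  Read 'c': push. Stack: aec
  Read 'a': push. Stack: aeca
  Read 'a': matches stack top 'a' => pop. Stack: aec
  Read 'd': push. Stack: aecd
Final stack: "aecd" (length 4)

4


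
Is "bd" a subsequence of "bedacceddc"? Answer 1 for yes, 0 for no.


Check if "bd" is a subsequence of "bedacceddc"
Greedy scan:
  Position 0 ('b'): matches sub[0] = 'b'
  Position 1 ('e'): no match needed
  Position 2 ('d'): matches sub[1] = 'd'
  Position 3 ('a'): no match needed
  Position 4 ('c'): no match needed
  Position 5 ('c'): no match needed
  Position 6 ('e'): no match needed
  Position 7 ('d'): no match needed
  Position 8 ('d'): no match needed
  Position 9 ('c'): no match needed
All 2 characters matched => is a subsequence

1


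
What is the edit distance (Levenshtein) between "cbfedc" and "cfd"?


Computing edit distance: "cbfedc" -> "cfd"
DP table:
           c    f    d
      0    1    2    3
  c   1    0    1    2
  b   2    1    1    2
  f   3    2    1    2
  e   4    3    2    2
  d   5    4    3    2
  c   6    5    4    3
Edit distance = dp[6][3] = 3

3


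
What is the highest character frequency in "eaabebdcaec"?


Input: eaabebdcaec
Character counts:
  'a': 3
  'b': 2
  'c': 2
  'd': 1
  'e': 3
Maximum frequency: 3

3


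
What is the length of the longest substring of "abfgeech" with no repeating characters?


Input: "abfgeech"
Sliding window (track last position of each char):
  Position 0 ('a'): window [0,0] length 1 -- new best
  Position 1 ('b'): window [0,1] length 2 -- new best
  Position 2 ('f'): window [0,2] length 3 -- new best
  Position 3 ('g'): window [0,3] length 4 -- new best
  Position 4 ('e'): window [0,4] length 5 -- new best
  Position 5 ('e'): repeat (last at 4), move window start to 5
  Position 5 ('e'): window [5,5] length 1
  Position 6 ('c'): window [5,6] length 2
  Position 7 ('h'): window [5,7] length 3
Longest substring with no repeats: "abfge" with length 5

5


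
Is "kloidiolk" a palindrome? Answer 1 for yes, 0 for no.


Input: kloidiolk
Reversed: kloidiolk
  Compare pos 0 ('k') with pos 8 ('k'): match
  Compare pos 1 ('l') with pos 7 ('l'): match
  Compare pos 2 ('o') with pos 6 ('o'): match
  Compare pos 3 ('i') with pos 5 ('i'): match
Result: palindrome

1


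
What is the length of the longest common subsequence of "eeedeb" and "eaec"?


LCS of "eeedeb" and "eaec"
DP table:
           e    a    e    c
      0    0    0    0    0
  e   0    1    1    1    1
  e   0    1    1    2    2
  e   0    1    1    2    2
  d   0    1    1    2    2
  e   0    1    1    2    2
  b   0    1    1    2    2
LCS length = dp[6][4] = 2

2


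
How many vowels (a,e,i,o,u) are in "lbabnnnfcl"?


Input: lbabnnnfcl
Checking each character:
  'l' at position 0: consonant
  'b' at position 1: consonant
  'a' at position 2: vowel (running total: 1)
  'b' at position 3: consonant
  'n' at position 4: consonant
  'n' at position 5: consonant
  'n' at position 6: consonant
  'f' at position 7: consonant
  'c' at position 8: consonant
  'l' at position 9: consonant
Total vowels: 1

1


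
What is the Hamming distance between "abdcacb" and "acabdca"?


Comparing "abdcacb" and "acabdca" position by position:
  Position 0: 'a' vs 'a' => same
  Position 1: 'b' vs 'c' => differ
  Position 2: 'd' vs 'a' => differ
  Position 3: 'c' vs 'b' => differ
  Position 4: 'a' vs 'd' => differ
  Position 5: 'c' vs 'c' => same
  Position 6: 'b' vs 'a' => differ
Total differences (Hamming distance): 5

5


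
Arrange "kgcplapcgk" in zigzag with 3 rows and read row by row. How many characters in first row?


Zigzag "kgcplapcgk" into 3 rows:
Placing characters:
  'k' => row 0
  'g' => row 1
  'c' => row 2
  'p' => row 1
  'l' => row 0
  'a' => row 1
  'p' => row 2
  'c' => row 1
  'g' => row 0
  'k' => row 1
Rows:
  Row 0: "klg"
  Row 1: "gpack"
  Row 2: "cp"
First row length: 3

3


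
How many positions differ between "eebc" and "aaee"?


Comparing "eebc" and "aaee" position by position:
  Position 0: 'e' vs 'a' => DIFFER
  Position 1: 'e' vs 'a' => DIFFER
  Position 2: 'b' vs 'e' => DIFFER
  Position 3: 'c' vs 'e' => DIFFER
Positions that differ: 4

4


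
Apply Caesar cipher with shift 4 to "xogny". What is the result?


Caesar cipher: shift "xogny" by 4
  'x' (pos 23) + 4 = pos 1 = 'b'
  'o' (pos 14) + 4 = pos 18 = 's'
  'g' (pos 6) + 4 = pos 10 = 'k'
  'n' (pos 13) + 4 = pos 17 = 'r'
  'y' (pos 24) + 4 = pos 2 = 'c'
Result: bskrc

bskrc


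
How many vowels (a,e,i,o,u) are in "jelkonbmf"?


Input: jelkonbmf
Checking each character:
  'j' at position 0: consonant
  'e' at position 1: vowel (running total: 1)
  'l' at position 2: consonant
  'k' at position 3: consonant
  'o' at position 4: vowel (running total: 2)
  'n' at position 5: consonant
  'b' at position 6: consonant
  'm' at position 7: consonant
  'f' at position 8: consonant
Total vowels: 2

2


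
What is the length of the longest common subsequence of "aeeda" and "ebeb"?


LCS of "aeeda" and "ebeb"
DP table:
           e    b    e    b
      0    0    0    0    0
  a   0    0    0    0    0
  e   0    1    1    1    1
  e   0    1    1    2    2
  d   0    1    1    2    2
  a   0    1    1    2    2
LCS length = dp[5][4] = 2

2


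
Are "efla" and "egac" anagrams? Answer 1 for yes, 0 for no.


Strings: "efla", "egac"
Sorted first:  aefl
Sorted second: aceg
Differ at position 1: 'e' vs 'c' => not anagrams

0


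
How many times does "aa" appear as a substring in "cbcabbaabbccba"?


Searching for "aa" in "cbcabbaabbccba"
Scanning each position:
  Position 0: "cb" => no
  Position 1: "bc" => no
  Position 2: "ca" => no
  Position 3: "ab" => no
  Position 4: "bb" => no
  Position 5: "ba" => no
  Position 6: "aa" => MATCH
  Position 7: "ab" => no
  Position 8: "bb" => no
  Position 9: "bc" => no
  Position 10: "cc" => no
  Position 11: "cb" => no
  Position 12: "ba" => no
Total occurrences: 1

1


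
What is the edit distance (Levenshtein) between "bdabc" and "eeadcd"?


Computing edit distance: "bdabc" -> "eeadcd"
DP table:
           e    e    a    d    c    d
      0    1    2    3    4    5    6
  b   1    1    2    3    4    5    6
  d   2    2    2    3    3    4    5
  a   3    3    3    2    3    4    5
  b   4    4    4    3    3    4    5
  c   5    5    5    4    4    3    4
Edit distance = dp[5][6] = 4

4


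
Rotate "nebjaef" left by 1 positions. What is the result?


Input: "nebjaef", rotate left by 1
First 1 characters: "n"
Remaining characters: "ebjaef"
Concatenate remaining + first: "ebjaef" + "n" = "ebjaefn"

ebjaefn


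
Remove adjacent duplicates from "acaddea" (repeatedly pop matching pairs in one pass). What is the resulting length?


Input: acaddea
Stack-based adjacent duplicate removal:
  Read 'a': push. Stack: a
  Read 'c': push. Stack: ac
  Read 'a': push. Stack: aca
  Read 'd': push. Stack: acad
  Read 'd': matches stack top 'd' => pop. Stack: aca
  Read 'e': push. Stack: acae
  Read 'a': push. Stack: acaea
Final stack: "acaea" (length 5)

5


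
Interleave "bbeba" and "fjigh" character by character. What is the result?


Interleaving "bbeba" and "fjigh":
  Position 0: 'b' from first, 'f' from second => "bf"
  Position 1: 'b' from first, 'j' from second => "bj"
  Position 2: 'e' from first, 'i' from second => "ei"
  Position 3: 'b' from first, 'g' from second => "bg"
  Position 4: 'a' from first, 'h' from second => "ah"
Result: bfbjeibgah

bfbjeibgah


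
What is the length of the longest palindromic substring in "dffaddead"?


Input: "dffaddead"
Checking substrings for palindromes:
  [1:3] "ff" (len 2) => palindrome
  [4:6] "dd" (len 2) => palindrome
Longest palindromic substring: "ff" with length 2

2


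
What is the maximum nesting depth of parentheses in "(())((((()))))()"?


Input: "(())((((()))))()"
Tracking depth:
  Position 0 '(': depth becomes 1
  Position 1 '(': depth becomes 2
  Position 2 ')': depth becomes 1
  Position 3 ')': depth becomes 0
  Position 4 '(': depth becomes 1
  Position 5 '(': depth becomes 2
  Position 6 '(': depth becomes 3
  Position 7 '(': depth becomes 4
  Position 8 '(': depth becomes 5
  Position 9 ')': depth becomes 4
  Position 10 ')': depth becomes 3
  Position 11 ')': depth becomes 2
  Position 12 ')': depth becomes 1
  Position 13 ')': depth becomes 0
  Position 14 '(': depth becomes 1
  Position 15 ')': depth becomes 0
Maximum depth reached: 5

5


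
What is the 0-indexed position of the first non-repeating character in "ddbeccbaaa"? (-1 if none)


Input: ddbeccbaaa
Character frequencies:
  'a': 3
  'b': 2
  'c': 2
  'd': 2
  'e': 1
Scanning left to right for freq == 1:
  Position 0 ('d'): freq=2, skip
  Position 1 ('d'): freq=2, skip
  Position 2 ('b'): freq=2, skip
  Position 3 ('e'): unique! => answer = 3

3


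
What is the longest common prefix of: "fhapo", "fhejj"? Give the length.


Words: fhapo, fhejj
  Position 0: all 'f' => match
  Position 1: all 'h' => match
  Position 2: ('a', 'e') => mismatch, stop
LCP = "fh" (length 2)

2


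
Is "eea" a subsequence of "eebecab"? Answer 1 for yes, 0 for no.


Check if "eea" is a subsequence of "eebecab"
Greedy scan:
  Position 0 ('e'): matches sub[0] = 'e'
  Position 1 ('e'): matches sub[1] = 'e'
  Position 2 ('b'): no match needed
  Position 3 ('e'): no match needed
  Position 4 ('c'): no match needed
  Position 5 ('a'): matches sub[2] = 'a'
  Position 6 ('b'): no match needed
All 3 characters matched => is a subsequence

1


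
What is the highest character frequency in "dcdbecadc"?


Input: dcdbecadc
Character counts:
  'a': 1
  'b': 1
  'c': 3
  'd': 3
  'e': 1
Maximum frequency: 3

3


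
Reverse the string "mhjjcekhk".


Input: mhjjcekhk
Reading characters right to left:
  Position 8: 'k'
  Position 7: 'h'
  Position 6: 'k'
  Position 5: 'e'
  Position 4: 'c'
  Position 3: 'j'
  Position 2: 'j'
  Position 1: 'h'
  Position 0: 'm'
Reversed: khkecjjhm

khkecjjhm


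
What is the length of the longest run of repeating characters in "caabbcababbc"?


Input: "caabbcababbc"
Scanning for longest run:
  Position 1 ('a'): new char, reset run to 1
  Position 2 ('a'): continues run of 'a', length=2
  Position 3 ('b'): new char, reset run to 1
  Position 4 ('b'): continues run of 'b', length=2
  Position 5 ('c'): new char, reset run to 1
  Position 6 ('a'): new char, reset run to 1
  Position 7 ('b'): new char, reset run to 1
  Position 8 ('a'): new char, reset run to 1
  Position 9 ('b'): new char, reset run to 1
  Position 10 ('b'): continues run of 'b', length=2
  Position 11 ('c'): new char, reset run to 1
Longest run: 'a' with length 2

2


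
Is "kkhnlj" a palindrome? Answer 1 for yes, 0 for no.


Input: kkhnlj
Reversed: jlnhkk
  Compare pos 0 ('k') with pos 5 ('j'): MISMATCH
  Compare pos 1 ('k') with pos 4 ('l'): MISMATCH
  Compare pos 2 ('h') with pos 3 ('n'): MISMATCH
Result: not a palindrome

0


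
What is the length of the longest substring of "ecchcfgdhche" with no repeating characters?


Input: "ecchcfgdhche"
Sliding window (track last position of each char):
  Position 0 ('e'): window [0,0] length 1 -- new best
  Position 1 ('c'): window [0,1] length 2 -- new best
  Position 2 ('c'): repeat (last at 1), move window start to 2
  Position 2 ('c'): window [2,2] length 1
  Position 3 ('h'): window [2,3] length 2
  Position 4 ('c'): repeat (last at 2), move window start to 3
  Position 4 ('c'): window [3,4] length 2
  Position 5 ('f'): window [3,5] length 3 -- new best
  Position 6 ('g'): window [3,6] length 4 -- new best
  Position 7 ('d'): window [3,7] length 5 -- new best
  Position 8 ('h'): repeat (last at 3), move window start to 4
  Position 8 ('h'): window [4,8] length 5
  Position 9 ('c'): repeat (last at 4), move window start to 5
  Position 9 ('c'): window [5,9] length 5
  Position 10 ('h'): repeat (last at 8), move window start to 9
  Position 10 ('h'): window [9,10] length 2
  Position 11 ('e'): window [9,11] length 3
Longest substring with no repeats: "hcfgd" with length 5

5


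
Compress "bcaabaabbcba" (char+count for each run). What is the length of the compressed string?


Input: bcaabaabbcba
Runs:
  'b' x 1 => "b1"
  'c' x 1 => "c1"
  'a' x 2 => "a2"
  'b' x 1 => "b1"
  'a' x 2 => "a2"
  'b' x 2 => "b2"
  'c' x 1 => "c1"
  'b' x 1 => "b1"
  'a' x 1 => "a1"
Compressed: "b1c1a2b1a2b2c1b1a1"
Compressed length: 18

18


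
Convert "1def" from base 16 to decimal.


Input: "1def" in base 16
Positional expansion:
  Digit '1' (value 1) x 16^3 = 4096
  Digit 'd' (value 13) x 16^2 = 3328
  Digit 'e' (value 14) x 16^1 = 224
  Digit 'f' (value 15) x 16^0 = 15
Sum = 7663

7663


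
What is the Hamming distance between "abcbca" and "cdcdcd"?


Comparing "abcbca" and "cdcdcd" position by position:
  Position 0: 'a' vs 'c' => differ
  Position 1: 'b' vs 'd' => differ
  Position 2: 'c' vs 'c' => same
  Position 3: 'b' vs 'd' => differ
  Position 4: 'c' vs 'c' => same
  Position 5: 'a' vs 'd' => differ
Total differences (Hamming distance): 4

4


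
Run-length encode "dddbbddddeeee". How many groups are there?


Input: dddbbddddeeee
Scanning for consecutive runs:
  Group 1: 'd' x 3 (positions 0-2)
  Group 2: 'b' x 2 (positions 3-4)
  Group 3: 'd' x 4 (positions 5-8)
  Group 4: 'e' x 4 (positions 9-12)
Total groups: 4

4


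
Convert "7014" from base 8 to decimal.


Input: "7014" in base 8
Positional expansion:
  Digit '7' (value 7) x 8^3 = 3584
  Digit '0' (value 0) x 8^2 = 0
  Digit '1' (value 1) x 8^1 = 8
  Digit '4' (value 4) x 8^0 = 4
Sum = 3596

3596


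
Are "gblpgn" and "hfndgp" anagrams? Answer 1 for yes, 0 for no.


Strings: "gblpgn", "hfndgp"
Sorted first:  bgglnp
Sorted second: dfghnp
Differ at position 0: 'b' vs 'd' => not anagrams

0


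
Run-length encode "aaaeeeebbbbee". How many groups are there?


Input: aaaeeeebbbbee
Scanning for consecutive runs:
  Group 1: 'a' x 3 (positions 0-2)
  Group 2: 'e' x 4 (positions 3-6)
  Group 3: 'b' x 4 (positions 7-10)
  Group 4: 'e' x 2 (positions 11-12)
Total groups: 4

4


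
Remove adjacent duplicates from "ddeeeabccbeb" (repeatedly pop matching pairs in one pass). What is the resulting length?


Input: ddeeeabccbeb
Stack-based adjacent duplicate removal:
  Read 'd': push. Stack: d
  Read 'd': matches stack top 'd' => pop. Stack: (empty)
  Read 'e': push. Stack: e
  Read 'e': matches stack top 'e' => pop. Stack: (empty)
  Read 'e': push. Stack: e
  Read 'a': push. Stack: ea
  Read 'b': push. Stack: eab
  Read 'c': push. Stack: eabc
  Read 'c': matches stack top 'c' => pop. Stack: eab
  Read 'b': matches stack top 'b' => pop. Stack: ea
  Read 'e': push. Stack: eae
  Read 'b': push. Stack: eaeb
Final stack: "eaeb" (length 4)

4


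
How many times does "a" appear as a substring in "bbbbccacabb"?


Searching for "a" in "bbbbccacabb"
Scanning each position:
  Position 0: "b" => no
  Position 1: "b" => no
  Position 2: "b" => no
  Position 3: "b" => no
  Position 4: "c" => no
  Position 5: "c" => no
  Position 6: "a" => MATCH
  Position 7: "c" => no
  Position 8: "a" => MATCH
  Position 9: "b" => no
  Position 10: "b" => no
Total occurrences: 2

2


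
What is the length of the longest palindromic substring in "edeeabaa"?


Input: "edeeabaa"
Checking substrings for palindromes:
  [0:3] "ede" (len 3) => palindrome
  [4:7] "aba" (len 3) => palindrome
  [2:4] "ee" (len 2) => palindrome
  [6:8] "aa" (len 2) => palindrome
Longest palindromic substring: "ede" with length 3

3


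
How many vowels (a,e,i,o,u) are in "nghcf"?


Input: nghcf
Checking each character:
  'n' at position 0: consonant
  'g' at position 1: consonant
  'h' at position 2: consonant
  'c' at position 3: consonant
  'f' at position 4: consonant
Total vowels: 0

0


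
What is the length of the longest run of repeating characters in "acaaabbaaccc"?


Input: "acaaabbaaccc"
Scanning for longest run:
  Position 1 ('c'): new char, reset run to 1
  Position 2 ('a'): new char, reset run to 1
  Position 3 ('a'): continues run of 'a', length=2
  Position 4 ('a'): continues run of 'a', length=3
  Position 5 ('b'): new char, reset run to 1
  Position 6 ('b'): continues run of 'b', length=2
  Position 7 ('a'): new char, reset run to 1
  Position 8 ('a'): continues run of 'a', length=2
  Position 9 ('c'): new char, reset run to 1
  Position 10 ('c'): continues run of 'c', length=2
  Position 11 ('c'): continues run of 'c', length=3
Longest run: 'a' with length 3

3


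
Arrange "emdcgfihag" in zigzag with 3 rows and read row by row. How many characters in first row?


Zigzag "emdcgfihag" into 3 rows:
Placing characters:
  'e' => row 0
  'm' => row 1
  'd' => row 2
  'c' => row 1
  'g' => row 0
  'f' => row 1
  'i' => row 2
  'h' => row 1
  'a' => row 0
  'g' => row 1
Rows:
  Row 0: "ega"
  Row 1: "mcfhg"
  Row 2: "di"
First row length: 3

3


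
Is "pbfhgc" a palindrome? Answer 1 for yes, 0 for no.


Input: pbfhgc
Reversed: cghfbp
  Compare pos 0 ('p') with pos 5 ('c'): MISMATCH
  Compare pos 1 ('b') with pos 4 ('g'): MISMATCH
  Compare pos 2 ('f') with pos 3 ('h'): MISMATCH
Result: not a palindrome

0


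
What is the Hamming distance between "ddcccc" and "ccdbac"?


Comparing "ddcccc" and "ccdbac" position by position:
  Position 0: 'd' vs 'c' => differ
  Position 1: 'd' vs 'c' => differ
  Position 2: 'c' vs 'd' => differ
  Position 3: 'c' vs 'b' => differ
  Position 4: 'c' vs 'a' => differ
  Position 5: 'c' vs 'c' => same
Total differences (Hamming distance): 5

5


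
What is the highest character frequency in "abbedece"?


Input: abbedece
Character counts:
  'a': 1
  'b': 2
  'c': 1
  'd': 1
  'e': 3
Maximum frequency: 3

3


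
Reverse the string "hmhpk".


Input: hmhpk
Reading characters right to left:
  Position 4: 'k'
  Position 3: 'p'
  Position 2: 'h'
  Position 1: 'm'
  Position 0: 'h'
Reversed: kphmh

kphmh


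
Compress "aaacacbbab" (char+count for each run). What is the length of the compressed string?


Input: aaacacbbab
Runs:
  'a' x 3 => "a3"
  'c' x 1 => "c1"
  'a' x 1 => "a1"
  'c' x 1 => "c1"
  'b' x 2 => "b2"
  'a' x 1 => "a1"
  'b' x 1 => "b1"
Compressed: "a3c1a1c1b2a1b1"
Compressed length: 14

14


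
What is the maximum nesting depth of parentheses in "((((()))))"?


Input: "((((()))))"
Tracking depth:
  Position 0 '(': depth becomes 1
  Position 1 '(': depth becomes 2
  Position 2 '(': depth becomes 3
  Position 3 '(': depth becomes 4
  Position 4 '(': depth becomes 5
  Position 5 ')': depth becomes 4
  Position 6 ')': depth becomes 3
  Position 7 ')': depth becomes 2
  Position 8 ')': depth becomes 1
  Position 9 ')': depth becomes 0
Maximum depth reached: 5

5


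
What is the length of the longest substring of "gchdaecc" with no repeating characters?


Input: "gchdaecc"
Sliding window (track last position of each char):
  Position 0 ('g'): window [0,0] length 1 -- new best
  Position 1 ('c'): window [0,1] length 2 -- new best
  Position 2 ('h'): window [0,2] length 3 -- new best
  Position 3 ('d'): window [0,3] length 4 -- new best
  Position 4 ('a'): window [0,4] length 5 -- new best
  Position 5 ('e'): window [0,5] length 6 -- new best
  Position 6 ('c'): repeat (last at 1), move window start to 2
  Position 6 ('c'): window [2,6] length 5
  Position 7 ('c'): repeat (last at 6), move window start to 7
  Position 7 ('c'): window [7,7] length 1
Longest substring with no repeats: "gchdae" with length 6

6


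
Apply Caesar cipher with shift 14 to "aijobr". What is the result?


Caesar cipher: shift "aijobr" by 14
  'a' (pos 0) + 14 = pos 14 = 'o'
  'i' (pos 8) + 14 = pos 22 = 'w'
  'j' (pos 9) + 14 = pos 23 = 'x'
  'o' (pos 14) + 14 = pos 2 = 'c'
  'b' (pos 1) + 14 = pos 15 = 'p'
  'r' (pos 17) + 14 = pos 5 = 'f'
Result: owxcpf

owxcpf
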